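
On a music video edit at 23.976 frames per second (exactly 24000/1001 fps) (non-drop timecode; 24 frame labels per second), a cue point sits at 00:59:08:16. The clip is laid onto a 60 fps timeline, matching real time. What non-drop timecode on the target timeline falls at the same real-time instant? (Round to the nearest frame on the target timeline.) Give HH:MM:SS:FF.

Source frame index: (0×3600 + 59×60 + 8) × 24 + 16 = 85168.
Real time: 85168 / (24000/1001) = 5328323/1500 s.
Target frame: (5328323/1500) × (60) = 5328323/25 ≈ 213132.920 → 213133.
At 60 labels/s: frame 213133 → 00:59:12:13.

00:59:12:13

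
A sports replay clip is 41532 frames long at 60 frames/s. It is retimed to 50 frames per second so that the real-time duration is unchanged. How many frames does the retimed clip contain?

Target frames = source frames × (target rate / source rate) = 41532 × (50)/(60) = 41532 × 5/6 = 34610.

34610 frames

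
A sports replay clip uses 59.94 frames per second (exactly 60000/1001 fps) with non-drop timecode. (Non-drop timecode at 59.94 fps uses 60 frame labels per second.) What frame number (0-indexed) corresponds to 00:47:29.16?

frame 170956

Total seconds to the label: (0 × 3600 + 47 × 60 + 29) = 2849.
Frame index = 2849 × 60 + 16 = 170956.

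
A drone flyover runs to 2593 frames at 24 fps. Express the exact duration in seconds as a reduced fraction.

Running time = 2593 ÷ (24) = 2593 × 1/24 = 2593/24 s.

2593/24 seconds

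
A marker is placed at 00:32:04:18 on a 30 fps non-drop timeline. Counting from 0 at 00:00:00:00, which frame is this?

Total seconds to the label: (0 × 3600 + 32 × 60 + 4) = 1924.
Frame index = 1924 × 30 + 18 = 57738.

57738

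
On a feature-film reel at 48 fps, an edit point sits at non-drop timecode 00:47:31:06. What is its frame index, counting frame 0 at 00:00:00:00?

136854

Total seconds to the label: (0 × 3600 + 47 × 60 + 31) = 2851.
Frame index = 2851 × 48 + 6 = 136854.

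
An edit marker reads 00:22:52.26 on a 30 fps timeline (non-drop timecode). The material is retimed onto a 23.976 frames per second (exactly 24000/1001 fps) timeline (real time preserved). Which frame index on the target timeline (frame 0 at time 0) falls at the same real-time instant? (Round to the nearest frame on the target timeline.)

Source frame index: (0×3600 + 22×60 + 52) × 30 + 26 = 41186.
Real time: 41186 / (30) = 20593/15 s.
Target frame: (20593/15) × (24000/1001) = 32948800/1001 ≈ 32915.884 → 32916.

frame 32916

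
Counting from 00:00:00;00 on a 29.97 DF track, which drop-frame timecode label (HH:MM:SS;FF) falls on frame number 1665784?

15:26:21;22

Each 10-minute DF block holds 10 × 60 × 30 − 9 × 2 = 17982 frames. 1665784 ÷ 17982 → 92 full blocks, remainder 11440.
Within the partial block the first minute is 1800 frames and each further minute 1798, so 6 further minute boundaries passed. Total skipped labels = 18 × 92 + 2 × 6 = 1668.
Non-drop label index = 1665784 + 1668 = 1667452; at 30 labels/s that is 15:26:21:22, i.e. DF 15:26:21;22.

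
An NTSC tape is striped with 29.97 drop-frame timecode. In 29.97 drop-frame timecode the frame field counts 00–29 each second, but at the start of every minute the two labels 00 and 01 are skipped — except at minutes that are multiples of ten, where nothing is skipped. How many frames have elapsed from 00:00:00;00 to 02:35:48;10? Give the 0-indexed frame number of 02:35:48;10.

280170

Complete 10-minute blocks: 15, each 17982 frames → 269730.
Remaining 5 whole minutes in the current block: 1800 + 4 × 1798 = 8992 frames.
Within the current minute: 48 × 30 + 10 − 2 = 1448 (labels ;00/;01 skipped at this minute). Total = 269730 + 8992 + 1448 = 280170.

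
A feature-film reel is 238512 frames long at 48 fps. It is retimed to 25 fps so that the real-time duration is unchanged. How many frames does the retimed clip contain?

124225 frames

Target frames = source frames × (target rate / source rate) = 238512 × (25)/(48) = 238512 × 25/48 = 124225.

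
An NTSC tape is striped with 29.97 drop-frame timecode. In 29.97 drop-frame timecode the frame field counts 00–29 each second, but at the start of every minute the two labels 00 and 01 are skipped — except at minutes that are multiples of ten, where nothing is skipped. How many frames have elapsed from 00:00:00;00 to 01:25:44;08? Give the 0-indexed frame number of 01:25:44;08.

154174

As if non-drop at 30 labels/s: (1 × 3600 + 25 × 60 + 44) × 30 + 8 = 154328.
Minute boundaries passed: 85; those not divisible by 10: 85 − 8 = 77; dropped labels = 2 × 77 = 154.
Actual frame index = 154328 − 154 = 154174.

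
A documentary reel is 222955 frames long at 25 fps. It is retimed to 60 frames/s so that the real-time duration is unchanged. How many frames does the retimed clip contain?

Target frames = source frames × (target rate / source rate) = 222955 × (60)/(25) = 222955 × 12/5 = 535092.

535092 frames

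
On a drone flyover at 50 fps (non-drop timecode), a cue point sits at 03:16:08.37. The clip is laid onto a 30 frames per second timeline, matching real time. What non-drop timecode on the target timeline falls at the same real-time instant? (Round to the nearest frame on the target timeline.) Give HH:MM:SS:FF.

Source frame index: (3×3600 + 16×60 + 8) × 50 + 37 = 588437.
Real time: 588437 / (50) = 588437/50 s.
Target frame: (588437/50) × (30) = 1765311/5 ≈ 353062.200 → 353062.
At 30 labels/s: frame 353062 → 03:16:08:22.

03:16:08:22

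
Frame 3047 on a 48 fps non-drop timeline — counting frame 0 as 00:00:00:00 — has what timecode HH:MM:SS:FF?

3047 ÷ 48 = 63 full seconds, remainder 23 frames.
63 s = 0 h 1 min 3 s.
Timecode: 00:01:03:23.

00:01:03:23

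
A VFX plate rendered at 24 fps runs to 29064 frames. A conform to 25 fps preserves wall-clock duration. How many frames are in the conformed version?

30275 frames

Target frames = source frames × (target rate / source rate) = 29064 × (25)/(24) = 29064 × 25/24 = 30275.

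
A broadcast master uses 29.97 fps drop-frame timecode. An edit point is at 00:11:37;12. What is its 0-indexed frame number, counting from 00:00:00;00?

20902

Complete 10-minute blocks: 1, each 17982 frames → 17982.
Remaining 1 whole minute in the current block: 1800 + 0 × 1798 = 1800 frames.
Within the current minute: 37 × 30 + 12 − 2 = 1120 (labels ;00/;01 skipped at this minute). Total = 17982 + 1800 + 1120 = 20902.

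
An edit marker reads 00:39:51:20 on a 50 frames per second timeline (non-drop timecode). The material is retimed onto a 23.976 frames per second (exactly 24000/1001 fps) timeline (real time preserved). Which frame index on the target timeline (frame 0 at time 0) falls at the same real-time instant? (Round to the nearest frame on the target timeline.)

Source frame index: (0×3600 + 39×60 + 51) × 50 + 20 = 119570.
Real time: 119570 / (50) = 11957/5 s.
Target frame: (11957/5) × (24000/1001) = 5217600/91 ≈ 57336.264 → 57336.

frame 57336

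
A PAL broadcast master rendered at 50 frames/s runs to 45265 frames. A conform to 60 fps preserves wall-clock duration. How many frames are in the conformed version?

54318 frames

Target frames = source frames × (target rate / source rate) = 45265 × (60)/(50) = 45265 × 6/5 = 54318.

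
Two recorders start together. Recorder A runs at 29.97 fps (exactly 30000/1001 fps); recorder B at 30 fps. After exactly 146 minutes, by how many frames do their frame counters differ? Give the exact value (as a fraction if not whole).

146 min = 8760 s.
A emits 30000/1001 × 8760 = 262800000/1001 frames; B emits 30 × 8760 = 262800.
Difference = 262800/1001 frames (≈ 262.5375); B is ahead of A.

262800/1001 frames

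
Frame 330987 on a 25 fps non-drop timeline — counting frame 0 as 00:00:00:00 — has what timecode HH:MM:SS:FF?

03:40:39:12

330987 ÷ 25 = 13239 full seconds, remainder 12 frames.
13239 s = 3 h 40 min 39 s.
Timecode: 03:40:39:12.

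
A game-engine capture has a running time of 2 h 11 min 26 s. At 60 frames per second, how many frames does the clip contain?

2 h 11 min 26 s = 7886 s.
Frames = 7886 × 60 = 473160.

473160 frames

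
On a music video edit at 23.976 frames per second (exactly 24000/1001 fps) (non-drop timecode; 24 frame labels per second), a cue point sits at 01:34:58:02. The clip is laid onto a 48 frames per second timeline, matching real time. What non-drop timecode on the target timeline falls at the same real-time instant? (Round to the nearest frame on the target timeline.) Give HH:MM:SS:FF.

Source frame index: (1×3600 + 34×60 + 58) × 24 + 2 = 136754.
Real time: 136754 / (24000/1001) = 68445377/12000 s.
Target frame: (68445377/12000) × (48) = 68445377/250 ≈ 273781.508 → 273782.
At 48 labels/s: frame 273782 → 01:35:03:38.

01:35:03:38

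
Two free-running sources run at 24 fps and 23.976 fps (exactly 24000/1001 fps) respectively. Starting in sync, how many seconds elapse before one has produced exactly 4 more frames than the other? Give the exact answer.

The gap grows by |24000/1001 − 24| = 24/1001 frames per second.
Time for a 4-frame gap: 4 ÷ (24/1001) = 1001/6 s.

1001/6 seconds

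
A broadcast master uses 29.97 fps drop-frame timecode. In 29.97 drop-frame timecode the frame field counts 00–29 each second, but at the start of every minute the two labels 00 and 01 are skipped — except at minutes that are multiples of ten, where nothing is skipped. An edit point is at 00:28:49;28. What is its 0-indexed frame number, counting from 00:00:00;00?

Complete 10-minute blocks: 2, each 17982 frames → 35964.
Remaining 8 whole minutes in the current block: 1800 + 7 × 1798 = 14386 frames.
Within the current minute: 49 × 30 + 28 − 2 = 1496 (labels ;00/;01 skipped at this minute). Total = 35964 + 14386 + 1496 = 51846.

51846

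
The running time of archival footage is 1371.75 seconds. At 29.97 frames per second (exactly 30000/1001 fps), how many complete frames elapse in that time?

41111 frames

Frames = 1371.75 × 30000/1001 = 41152500/1001 ≈ 41111.3886.
Complete frames: 41111.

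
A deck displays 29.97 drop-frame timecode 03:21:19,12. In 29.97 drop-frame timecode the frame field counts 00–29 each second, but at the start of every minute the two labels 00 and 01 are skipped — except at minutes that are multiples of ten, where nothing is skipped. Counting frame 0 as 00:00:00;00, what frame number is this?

362020

As if non-drop at 30 labels/s: (3 × 3600 + 21 × 60 + 19) × 30 + 12 = 362382.
Minute boundaries passed: 201; those not divisible by 10: 201 − 20 = 181; dropped labels = 2 × 181 = 362.
Actual frame index = 362382 − 362 = 362020.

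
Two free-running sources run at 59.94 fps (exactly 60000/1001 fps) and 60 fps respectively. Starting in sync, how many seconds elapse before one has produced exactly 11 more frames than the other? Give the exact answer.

The gap grows by |60 − 60000/1001| = 60/1001 frames per second.
Time for a 11-frame gap: 11 ÷ (60/1001) = 11011/60 s.

11011/60 seconds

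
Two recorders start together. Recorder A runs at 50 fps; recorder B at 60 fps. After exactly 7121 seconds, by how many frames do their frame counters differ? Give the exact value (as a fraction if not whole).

A emits 50 × 7121 = 356050 frames; B emits 60 × 7121 = 427260.
Difference = 71210 frames; B is ahead of A.

71210 frames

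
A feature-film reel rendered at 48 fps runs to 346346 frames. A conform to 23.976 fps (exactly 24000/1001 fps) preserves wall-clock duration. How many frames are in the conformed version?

173000 frames

Target frames = source frames × (target rate / source rate) = 346346 × (24000/1001)/(48) = 346346 × 500/1001 = 173000.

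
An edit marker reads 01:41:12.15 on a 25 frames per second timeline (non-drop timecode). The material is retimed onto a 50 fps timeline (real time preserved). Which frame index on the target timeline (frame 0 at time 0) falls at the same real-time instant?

Source frame index: (1×3600 + 41×60 + 12) × 25 + 15 = 151815.
Real time: 151815 / (25) = 30363/5 s.
Target frame: (30363/5) × (50) = 303630.

frame 303630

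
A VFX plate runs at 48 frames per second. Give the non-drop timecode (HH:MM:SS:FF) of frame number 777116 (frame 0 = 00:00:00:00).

777116 ÷ 48 = 16189 full seconds, remainder 44 frames.
16189 s = 4 h 29 min 49 s.
Timecode: 04:29:49:44.

04:29:49:44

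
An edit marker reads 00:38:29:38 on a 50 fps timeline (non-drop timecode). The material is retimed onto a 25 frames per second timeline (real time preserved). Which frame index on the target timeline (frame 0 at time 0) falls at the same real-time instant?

Source frame index: (0×3600 + 38×60 + 29) × 50 + 38 = 115488.
Real time: 115488 / (50) = 57744/25 s.
Target frame: (57744/25) × (25) = 57744.

frame 57744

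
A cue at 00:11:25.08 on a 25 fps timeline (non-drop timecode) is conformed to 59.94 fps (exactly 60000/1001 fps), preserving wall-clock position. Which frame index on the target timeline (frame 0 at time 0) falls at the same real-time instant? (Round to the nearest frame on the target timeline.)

Source frame index: (0×3600 + 11×60 + 25) × 25 + 8 = 17133.
Real time: 17133 / (25) = 17133/25 s.
Target frame: (17133/25) × (60000/1001) = 41119200/1001 ≈ 41078.122 → 41078.

frame 41078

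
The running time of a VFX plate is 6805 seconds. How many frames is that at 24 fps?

Frames = 6805 × 24 = 163320.

163320 frames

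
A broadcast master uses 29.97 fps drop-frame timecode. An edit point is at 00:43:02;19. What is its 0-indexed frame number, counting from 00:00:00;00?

As if non-drop at 30 labels/s: (0 × 3600 + 43 × 60 + 2) × 30 + 19 = 77479.
Minute boundaries passed: 43; those not divisible by 10: 43 − 4 = 39; dropped labels = 2 × 39 = 78.
Actual frame index = 77479 − 78 = 77401.

77401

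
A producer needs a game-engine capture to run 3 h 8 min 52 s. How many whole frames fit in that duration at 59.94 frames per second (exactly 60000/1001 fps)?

3 h 8 min 52 s = 11332 s.
Frames = 11332 × 60000/1001 = 679920000/1001 ≈ 679240.7592.
Complete frames: 679240.

679240 frames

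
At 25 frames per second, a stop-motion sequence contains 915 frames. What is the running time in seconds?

36.6 seconds

Running time = 915 / (25) = 36.6 s.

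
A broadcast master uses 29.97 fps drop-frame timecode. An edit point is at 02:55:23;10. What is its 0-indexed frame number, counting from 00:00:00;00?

315384

Complete 10-minute blocks: 17, each 17982 frames → 305694.
Remaining 5 whole minutes in the current block: 1800 + 4 × 1798 = 8992 frames.
Within the current minute: 23 × 30 + 10 − 2 = 698 (labels ;00/;01 skipped at this minute). Total = 305694 + 8992 + 698 = 315384.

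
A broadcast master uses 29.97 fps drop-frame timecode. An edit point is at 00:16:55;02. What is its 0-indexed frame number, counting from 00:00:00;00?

Complete 10-minute blocks: 1, each 17982 frames → 17982.
Remaining 6 whole minutes in the current block: 1800 + 5 × 1798 = 10790 frames.
Within the current minute: 55 × 30 + 2 − 2 = 1650 (labels ;00/;01 skipped at this minute). Total = 17982 + 10790 + 1650 = 30422.

30422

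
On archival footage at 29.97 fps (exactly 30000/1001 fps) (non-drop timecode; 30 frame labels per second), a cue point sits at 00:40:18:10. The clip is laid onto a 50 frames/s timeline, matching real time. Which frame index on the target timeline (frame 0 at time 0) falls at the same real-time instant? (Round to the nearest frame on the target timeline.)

frame 121038

Source frame index: (0×3600 + 40×60 + 18) × 30 + 10 = 72550.
Real time: 72550 / (30000/1001) = 1452451/600 s.
Target frame: (1452451/600) × (50) = 1452451/12 ≈ 121037.583 → 121038.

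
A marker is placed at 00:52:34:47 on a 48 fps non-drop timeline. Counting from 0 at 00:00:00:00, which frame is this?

frame 151439

Total seconds to the label: (0 × 3600 + 52 × 60 + 34) = 3154.
Frame index = 3154 × 48 + 47 = 151439.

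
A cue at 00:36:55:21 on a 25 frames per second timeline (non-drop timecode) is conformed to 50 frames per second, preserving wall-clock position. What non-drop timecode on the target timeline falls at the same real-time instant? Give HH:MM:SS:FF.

Source frame index: (0×3600 + 36×60 + 55) × 25 + 21 = 55396.
Real time: 55396 / (25) = 55396/25 s.
Target frame: (55396/25) × (50) = 110792.
At 50 labels/s: frame 110792 → 00:36:55:42.

00:36:55:42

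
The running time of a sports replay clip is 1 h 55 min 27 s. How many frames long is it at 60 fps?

1 h 55 min 27 s = 6927 s.
Frames = 6927 × 60 = 415620.

415620 frames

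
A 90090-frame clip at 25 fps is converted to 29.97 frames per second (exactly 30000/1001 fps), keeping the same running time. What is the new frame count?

Target frames = source frames × (target rate / source rate) = 90090 × (30000/1001)/(25) = 90090 × 1200/1001 = 108000.

108000 frames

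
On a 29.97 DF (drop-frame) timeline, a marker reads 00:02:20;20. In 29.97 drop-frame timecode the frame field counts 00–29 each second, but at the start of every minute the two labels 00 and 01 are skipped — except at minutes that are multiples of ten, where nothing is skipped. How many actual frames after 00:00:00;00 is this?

4216

Complete 10-minute blocks: 0, each 17982 frames → 0.
Remaining 2 whole minutes in the current block: 1800 + 1 × 1798 = 3598 frames.
Within the current minute: 20 × 30 + 20 − 2 = 618 (labels ;00/;01 skipped at this minute). Total = 0 + 3598 + 618 = 4216.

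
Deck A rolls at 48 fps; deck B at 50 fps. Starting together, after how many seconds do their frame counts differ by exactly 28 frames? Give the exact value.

The gap grows by |50 − 48| = 2 frames per second.
Time for a 28-frame gap: 28 ÷ (2) = 14 s.

14 seconds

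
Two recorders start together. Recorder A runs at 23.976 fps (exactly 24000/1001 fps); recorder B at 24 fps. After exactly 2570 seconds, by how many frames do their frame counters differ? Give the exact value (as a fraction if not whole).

61680/1001 frames

A emits 24000/1001 × 2570 = 61680000/1001 frames; B emits 24 × 2570 = 61680.
Difference = 61680/1001 frames (≈ 61.6184); B is ahead of A.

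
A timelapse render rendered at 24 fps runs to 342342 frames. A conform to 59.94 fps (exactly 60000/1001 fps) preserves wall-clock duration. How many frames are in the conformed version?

Target frames = source frames × (target rate / source rate) = 342342 × (60000/1001)/(24) = 342342 × 2500/1001 = 855000.

855000 frames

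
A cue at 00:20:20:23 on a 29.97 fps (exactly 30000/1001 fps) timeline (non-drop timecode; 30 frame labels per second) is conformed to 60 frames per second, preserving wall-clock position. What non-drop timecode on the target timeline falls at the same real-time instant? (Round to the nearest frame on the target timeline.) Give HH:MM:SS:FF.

Source frame index: (0×3600 + 20×60 + 20) × 30 + 23 = 36623.
Real time: 36623 / (30000/1001) = 36659623/30000 s.
Target frame: (36659623/30000) × (60) = 36659623/500 ≈ 73319.246 → 73319.
At 60 labels/s: frame 73319 → 00:20:21:59.

00:20:21:59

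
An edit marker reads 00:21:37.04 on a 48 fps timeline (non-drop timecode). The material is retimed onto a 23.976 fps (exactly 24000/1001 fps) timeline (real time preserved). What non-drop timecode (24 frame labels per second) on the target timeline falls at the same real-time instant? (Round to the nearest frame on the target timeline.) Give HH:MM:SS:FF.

Source frame index: (0×3600 + 21×60 + 37) × 48 + 4 = 62260.
Real time: 62260 / (48) = 15565/12 s.
Target frame: (15565/12) × (24000/1001) = 2830000/91 ≈ 31098.901 → 31099.
At 24 labels/s: frame 31099 → 00:21:35:19.

00:21:35:19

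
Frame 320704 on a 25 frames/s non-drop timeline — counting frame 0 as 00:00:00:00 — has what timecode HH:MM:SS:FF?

03:33:48:04

320704 ÷ 25 = 12828 full seconds, remainder 4 frames.
12828 s = 3 h 33 min 48 s.
Timecode: 03:33:48:04.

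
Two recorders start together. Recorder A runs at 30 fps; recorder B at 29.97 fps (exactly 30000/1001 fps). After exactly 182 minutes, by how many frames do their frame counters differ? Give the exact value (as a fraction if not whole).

3600/11 frames

182 min = 10920 s.
A emits 30 × 10920 = 327600 frames; B emits 30000/1001 × 10920 = 3600000/11.
Difference = 3600/11 frames (≈ 327.2727); B is behind A.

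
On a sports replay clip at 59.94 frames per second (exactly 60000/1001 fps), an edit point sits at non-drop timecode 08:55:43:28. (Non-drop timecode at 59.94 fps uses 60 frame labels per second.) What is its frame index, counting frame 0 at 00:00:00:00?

1928608

Total seconds to the label: (8 × 3600 + 55 × 60 + 43) = 32143.
Frame index = 32143 × 60 + 28 = 1928608.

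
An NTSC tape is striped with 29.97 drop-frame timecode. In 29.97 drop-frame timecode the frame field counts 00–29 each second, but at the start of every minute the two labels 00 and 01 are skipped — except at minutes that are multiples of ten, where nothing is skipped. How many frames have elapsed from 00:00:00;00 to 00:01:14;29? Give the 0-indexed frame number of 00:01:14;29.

2247

Complete 10-minute blocks: 0, each 17982 frames → 0.
Remaining 1 whole minute in the current block: 1800 + 0 × 1798 = 1800 frames.
Within the current minute: 14 × 30 + 29 − 2 = 447 (labels ;00/;01 skipped at this minute). Total = 0 + 1800 + 447 = 2247.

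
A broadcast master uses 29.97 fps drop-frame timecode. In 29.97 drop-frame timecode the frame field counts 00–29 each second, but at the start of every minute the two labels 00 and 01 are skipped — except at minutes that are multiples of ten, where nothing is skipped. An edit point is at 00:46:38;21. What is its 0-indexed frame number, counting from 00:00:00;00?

As if non-drop at 30 labels/s: (0 × 3600 + 46 × 60 + 38) × 30 + 21 = 83961.
Minute boundaries passed: 46; those not divisible by 10: 46 − 4 = 42; dropped labels = 2 × 42 = 84.
Actual frame index = 83961 − 84 = 83877.

83877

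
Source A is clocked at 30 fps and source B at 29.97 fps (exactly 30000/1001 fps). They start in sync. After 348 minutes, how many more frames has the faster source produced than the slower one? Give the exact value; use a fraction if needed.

626400/1001 frames

348 min = 20880 s.
A emits 30 × 20880 = 626400 frames; B emits 30000/1001 × 20880 = 626400000/1001.
Difference = 626400/1001 frames (≈ 625.7742); B is behind A.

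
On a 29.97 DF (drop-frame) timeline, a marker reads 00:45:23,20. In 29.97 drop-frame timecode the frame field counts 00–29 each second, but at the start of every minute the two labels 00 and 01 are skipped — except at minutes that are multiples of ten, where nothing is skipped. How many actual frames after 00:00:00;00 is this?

As if non-drop at 30 labels/s: (0 × 3600 + 45 × 60 + 23) × 30 + 20 = 81710.
Minute boundaries passed: 45; those not divisible by 10: 45 − 4 = 41; dropped labels = 2 × 41 = 82.
Actual frame index = 81710 − 82 = 81628.

81628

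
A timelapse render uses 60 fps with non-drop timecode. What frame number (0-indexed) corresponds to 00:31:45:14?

frame 114314

Total seconds to the label: (0 × 3600 + 31 × 60 + 45) = 1905.
Frame index = 1905 × 60 + 14 = 114314.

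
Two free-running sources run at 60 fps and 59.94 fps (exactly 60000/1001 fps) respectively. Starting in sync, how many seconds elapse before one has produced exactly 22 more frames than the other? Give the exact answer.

11011/30 seconds

The gap grows by |60000/1001 − 60| = 60/1001 frames per second.
Time for a 22-frame gap: 22 ÷ (60/1001) = 11011/30 s.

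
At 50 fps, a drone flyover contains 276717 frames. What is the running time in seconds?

5534.34 seconds

Running time = 276717 / (50) = 5534.34 s.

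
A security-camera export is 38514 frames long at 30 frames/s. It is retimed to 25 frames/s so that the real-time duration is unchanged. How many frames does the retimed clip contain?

32095 frames

Target frames = source frames × (target rate / source rate) = 38514 × (25)/(30) = 38514 × 5/6 = 32095.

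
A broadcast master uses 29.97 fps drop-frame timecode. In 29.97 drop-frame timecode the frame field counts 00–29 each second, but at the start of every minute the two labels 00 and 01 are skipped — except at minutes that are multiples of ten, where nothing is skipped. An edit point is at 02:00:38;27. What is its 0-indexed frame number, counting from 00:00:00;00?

Complete 10-minute blocks: 12, each 17982 frames → 215784.
Remaining 0 whole minutes in the current block: 0 frames.
Within the current minute: 38 × 30 + 27 = 1167. Total = 215784 + 0 + 1167 = 216951.

216951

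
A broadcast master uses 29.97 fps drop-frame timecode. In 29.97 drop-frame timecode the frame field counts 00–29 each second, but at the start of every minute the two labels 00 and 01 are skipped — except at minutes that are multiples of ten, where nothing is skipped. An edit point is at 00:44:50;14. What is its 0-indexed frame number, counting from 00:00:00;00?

80634

As if non-drop at 30 labels/s: (0 × 3600 + 44 × 60 + 50) × 30 + 14 = 80714.
Minute boundaries passed: 44; those not divisible by 10: 44 − 4 = 40; dropped labels = 2 × 40 = 80.
Actual frame index = 80714 − 80 = 80634.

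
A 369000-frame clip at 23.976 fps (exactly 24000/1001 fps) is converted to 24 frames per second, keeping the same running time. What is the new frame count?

369369 frames

Target frames = source frames × (target rate / source rate) = 369000 × (24)/(24000/1001) = 369000 × 1001/1000 = 369369.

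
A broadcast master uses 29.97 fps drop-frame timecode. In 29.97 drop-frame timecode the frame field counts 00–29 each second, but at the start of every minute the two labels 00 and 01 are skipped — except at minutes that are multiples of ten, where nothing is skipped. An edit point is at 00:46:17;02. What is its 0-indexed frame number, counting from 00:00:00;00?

Complete 10-minute blocks: 4, each 17982 frames → 71928.
Remaining 6 whole minutes in the current block: 1800 + 5 × 1798 = 10790 frames.
Within the current minute: 17 × 30 + 2 − 2 = 510 (labels ;00/;01 skipped at this minute). Total = 71928 + 10790 + 510 = 83228.

83228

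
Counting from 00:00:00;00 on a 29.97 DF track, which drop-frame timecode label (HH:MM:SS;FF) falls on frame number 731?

00:00:24;11

Each 10-minute DF block holds 10 × 60 × 30 − 9 × 2 = 17982 frames. 731 ÷ 17982 → 0 full blocks, remainder 731.
Within the partial block the first minute is 1800 frames and each further minute 1798, so 0 further minute boundaries passed. Total skipped labels = 18 × 0 + 2 × 0 = 0.
Non-drop label index = 731 + 0 = 731; at 30 labels/s that is 00:00:24:11, i.e. DF 00:00:24;11.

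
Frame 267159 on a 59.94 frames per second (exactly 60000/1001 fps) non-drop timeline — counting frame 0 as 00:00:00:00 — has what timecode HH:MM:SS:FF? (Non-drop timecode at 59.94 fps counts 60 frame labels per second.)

01:14:12:39

267159 ÷ 60 = 4452 full seconds, remainder 39 frames.
4452 s = 1 h 14 min 12 s.
Timecode: 01:14:12:39.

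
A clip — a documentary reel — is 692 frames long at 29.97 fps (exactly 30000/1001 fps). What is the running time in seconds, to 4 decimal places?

23.0897 seconds

Running time = 692 × 1001/30000 = 173173/7500 s ≈ 23.0897 s.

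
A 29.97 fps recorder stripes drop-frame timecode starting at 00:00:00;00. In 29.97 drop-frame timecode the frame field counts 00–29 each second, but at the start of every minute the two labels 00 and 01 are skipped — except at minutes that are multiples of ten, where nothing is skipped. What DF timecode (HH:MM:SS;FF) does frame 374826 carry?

Ten DF minutes hold 17982 frames, so frame 374826 lies in block 20 (frames 359640–377621) with 15186 frames into that block.
The block's first minute is 1800 frames and the rest 1798 each; 15186 frames reaches minute 8, so 20 × 18 + 8 × 2 = 376 labels have been skipped so far.
Adding those back, label number 374826 + 376 = 375202 at 30 labels/s is 12506 s + 22 f = 3 h 28 min 26 s frame 22, i.e. 03:28:26;22.

03:28:26;22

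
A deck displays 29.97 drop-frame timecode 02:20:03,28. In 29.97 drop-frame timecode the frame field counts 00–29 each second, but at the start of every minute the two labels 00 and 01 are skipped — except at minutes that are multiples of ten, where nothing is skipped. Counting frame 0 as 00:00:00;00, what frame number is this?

251866

As if non-drop at 30 labels/s: (2 × 3600 + 20 × 60 + 3) × 30 + 28 = 252118.
Minute boundaries passed: 140; those not divisible by 10: 140 − 14 = 126; dropped labels = 2 × 126 = 252.
Actual frame index = 252118 − 252 = 251866.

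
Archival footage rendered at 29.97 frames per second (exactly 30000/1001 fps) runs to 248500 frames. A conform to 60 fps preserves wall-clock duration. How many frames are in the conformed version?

497497 frames

Target frames = source frames × (target rate / source rate) = 248500 × (60)/(30000/1001) = 248500 × 1001/500 = 497497.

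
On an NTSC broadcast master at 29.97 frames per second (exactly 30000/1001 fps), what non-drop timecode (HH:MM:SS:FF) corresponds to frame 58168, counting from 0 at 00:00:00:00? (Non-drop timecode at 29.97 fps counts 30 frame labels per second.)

58168 ÷ 30 = 1938 full seconds, remainder 28 frames.
1938 s = 0 h 32 min 18 s.
Timecode: 00:32:18:28.

00:32:18:28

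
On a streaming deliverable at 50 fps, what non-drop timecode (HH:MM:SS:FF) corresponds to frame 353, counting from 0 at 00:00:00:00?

00:00:07:03

353 ÷ 50 = 7 full seconds, remainder 3 frames.
7 s = 0 h 0 min 7 s.
Timecode: 00:00:07:03.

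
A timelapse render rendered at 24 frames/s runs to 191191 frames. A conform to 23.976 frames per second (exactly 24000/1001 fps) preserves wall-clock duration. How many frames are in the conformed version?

191000 frames

Target frames = source frames × (target rate / source rate) = 191191 × (24000/1001)/(24) = 191191 × 1000/1001 = 191000.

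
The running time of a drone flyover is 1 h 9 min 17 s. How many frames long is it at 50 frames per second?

1 h 9 min 17 s = 4157 s.
Frames = 4157 × 50 = 207850.

207850 frames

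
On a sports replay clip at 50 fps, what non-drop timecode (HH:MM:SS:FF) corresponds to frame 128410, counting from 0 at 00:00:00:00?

128410 ÷ 50 = 2568 full seconds, remainder 10 frames.
2568 s = 0 h 42 min 48 s.
Timecode: 00:42:48:10.

00:42:48:10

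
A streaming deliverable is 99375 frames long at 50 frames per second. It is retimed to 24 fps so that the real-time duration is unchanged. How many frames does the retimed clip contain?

Target frames = source frames × (target rate / source rate) = 99375 × (24)/(50) = 99375 × 12/25 = 47700.

47700 frames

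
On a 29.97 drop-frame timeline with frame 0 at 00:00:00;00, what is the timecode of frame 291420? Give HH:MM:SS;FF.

02:42:03;22

Ten DF minutes hold 17982 frames, so frame 291420 lies in block 16 (frames 287712–305693) with 3708 frames into that block.
The block's first minute is 1800 frames and the rest 1798 each; 3708 frames reaches minute 2, so 16 × 18 + 2 × 2 = 292 labels have been skipped so far.
Adding those back, label number 291420 + 292 = 291712 at 30 labels/s is 9723 s + 22 f = 2 h 42 min 3 s frame 22, i.e. 02:42:03;22.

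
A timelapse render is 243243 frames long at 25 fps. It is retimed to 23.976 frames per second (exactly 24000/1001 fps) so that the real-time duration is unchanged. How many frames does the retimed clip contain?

233280 frames

Target frames = source frames × (target rate / source rate) = 243243 × (24000/1001)/(25) = 243243 × 960/1001 = 233280.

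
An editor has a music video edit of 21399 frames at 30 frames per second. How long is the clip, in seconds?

Running time = 21399 / (30) = 713.3 s.

713.3 seconds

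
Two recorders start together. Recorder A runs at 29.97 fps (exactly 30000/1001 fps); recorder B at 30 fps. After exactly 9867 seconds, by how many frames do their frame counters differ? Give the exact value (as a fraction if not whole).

A emits 30000/1001 × 9867 = 2070000/7 frames; B emits 30 × 9867 = 296010.
Difference = 2070/7 frames (≈ 295.7143); B is ahead of A.

2070/7 frames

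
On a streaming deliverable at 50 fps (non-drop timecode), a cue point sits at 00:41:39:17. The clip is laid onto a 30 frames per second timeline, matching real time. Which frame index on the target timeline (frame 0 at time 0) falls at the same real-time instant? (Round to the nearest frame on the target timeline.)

frame 74980

Source frame index: (0×3600 + 41×60 + 39) × 50 + 17 = 124967.
Real time: 124967 / (50) = 124967/50 s.
Target frame: (124967/50) × (30) = 374901/5 ≈ 74980.200 → 74980.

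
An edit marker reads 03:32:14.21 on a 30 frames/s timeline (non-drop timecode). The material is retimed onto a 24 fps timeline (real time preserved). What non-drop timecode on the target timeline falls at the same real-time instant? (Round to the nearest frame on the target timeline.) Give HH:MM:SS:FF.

Source frame index: (3×3600 + 32×60 + 14) × 30 + 21 = 382041.
Real time: 382041 / (30) = 127347/10 s.
Target frame: (127347/10) × (24) = 1528164/5 ≈ 305632.800 → 305633.
At 24 labels/s: frame 305633 → 03:32:14:17.

03:32:14:17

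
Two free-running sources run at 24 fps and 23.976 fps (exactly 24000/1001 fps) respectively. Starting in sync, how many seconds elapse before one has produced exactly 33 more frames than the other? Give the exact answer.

1376.375 seconds

The gap grows by |24000/1001 − 24| = 24/1001 frames per second.
Time for a 33-frame gap: 33 ÷ (24/1001) = 1376.375 s.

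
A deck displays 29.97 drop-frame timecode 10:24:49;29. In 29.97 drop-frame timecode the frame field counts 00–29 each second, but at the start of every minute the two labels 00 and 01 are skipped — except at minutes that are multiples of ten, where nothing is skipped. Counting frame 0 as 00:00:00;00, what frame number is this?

As if non-drop at 30 labels/s: (10 × 3600 + 24 × 60 + 49) × 30 + 29 = 1124699.
Minute boundaries passed: 624; those not divisible by 10: 624 − 62 = 562; dropped labels = 2 × 562 = 1124.
Actual frame index = 1124699 − 1124 = 1123575.

1123575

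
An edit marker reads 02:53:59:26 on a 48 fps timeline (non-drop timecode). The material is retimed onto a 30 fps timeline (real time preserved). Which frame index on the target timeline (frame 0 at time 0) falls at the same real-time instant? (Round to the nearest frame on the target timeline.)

frame 313186

Source frame index: (2×3600 + 53×60 + 59) × 48 + 26 = 501098.
Real time: 501098 / (48) = 250549/24 s.
Target frame: (250549/24) × (30) = 1252745/4 ≈ 313186.250 → 313186.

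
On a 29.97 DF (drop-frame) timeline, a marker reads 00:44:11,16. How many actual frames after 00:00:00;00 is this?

Complete 10-minute blocks: 4, each 17982 frames → 71928.
Remaining 4 whole minutes in the current block: 1800 + 3 × 1798 = 7194 frames.
Within the current minute: 11 × 30 + 16 − 2 = 344 (labels ;00/;01 skipped at this minute). Total = 71928 + 7194 + 344 = 79466.

79466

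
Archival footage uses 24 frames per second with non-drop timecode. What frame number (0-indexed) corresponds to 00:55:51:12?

Total seconds to the label: (0 × 3600 + 55 × 60 + 51) = 3351.
Frame index = 3351 × 24 + 12 = 80436.

80436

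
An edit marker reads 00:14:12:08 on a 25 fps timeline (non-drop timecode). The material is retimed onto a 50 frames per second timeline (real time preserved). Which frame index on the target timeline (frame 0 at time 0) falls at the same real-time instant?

frame 42616

Source frame index: (0×3600 + 14×60 + 12) × 25 + 8 = 21308.
Real time: 21308 / (25) = 21308/25 s.
Target frame: (21308/25) × (50) = 42616.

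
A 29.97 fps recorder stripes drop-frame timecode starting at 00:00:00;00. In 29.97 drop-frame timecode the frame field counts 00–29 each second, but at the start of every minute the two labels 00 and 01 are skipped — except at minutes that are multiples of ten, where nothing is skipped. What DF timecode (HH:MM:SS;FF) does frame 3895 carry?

Ten DF minutes hold 17982 frames, so frame 3895 lies in block 0 (frames 0–17981) with 3895 frames into that block.
The block's first minute is 1800 frames and the rest 1798 each; 3895 frames reaches minute 2, so 0 × 18 + 2 × 2 = 4 labels have been skipped so far.
Adding those back, label number 3895 + 4 = 3899 at 30 labels/s is 129 s + 29 f = 0 h 2 min 9 s frame 29, i.e. 00:02:09;29.

00:02:09;29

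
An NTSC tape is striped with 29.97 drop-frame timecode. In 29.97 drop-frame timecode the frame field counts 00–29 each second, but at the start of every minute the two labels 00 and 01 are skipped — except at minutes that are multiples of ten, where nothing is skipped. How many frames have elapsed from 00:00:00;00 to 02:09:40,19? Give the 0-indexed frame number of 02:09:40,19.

As if non-drop at 30 labels/s: (2 × 3600 + 9 × 60 + 40) × 30 + 19 = 233419.
Minute boundaries passed: 129; those not divisible by 10: 129 − 12 = 117; dropped labels = 2 × 117 = 234.
Actual frame index = 233419 − 234 = 233185.

233185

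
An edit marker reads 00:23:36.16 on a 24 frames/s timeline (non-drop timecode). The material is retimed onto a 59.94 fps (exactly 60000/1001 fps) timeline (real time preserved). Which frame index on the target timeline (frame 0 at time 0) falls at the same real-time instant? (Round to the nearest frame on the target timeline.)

frame 84915

Source frame index: (0×3600 + 23×60 + 36) × 24 + 16 = 34000.
Real time: 34000 / (24) = 4250/3 s.
Target frame: (4250/3) × (60000/1001) = 85000000/1001 ≈ 84915.085 → 84915.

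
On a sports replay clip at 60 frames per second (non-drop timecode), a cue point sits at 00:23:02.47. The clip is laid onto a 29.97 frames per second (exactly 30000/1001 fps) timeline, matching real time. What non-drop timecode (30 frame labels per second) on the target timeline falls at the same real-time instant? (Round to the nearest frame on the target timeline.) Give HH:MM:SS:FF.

Source frame index: (0×3600 + 23×60 + 2) × 60 + 47 = 82967.
Real time: 82967 / (60) = 82967/60 s.
Target frame: (82967/60) × (30000/1001) = 41483500/1001 ≈ 41442.058 → 41442.
At 30 labels/s: frame 41442 → 00:23:01:12.

00:23:01:12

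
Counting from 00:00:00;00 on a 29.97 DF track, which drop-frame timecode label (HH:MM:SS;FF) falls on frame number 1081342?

Each 10-minute DF block holds 10 × 60 × 30 − 9 × 2 = 17982 frames. 1081342 ÷ 17982 → 60 full blocks, remainder 2422.
Within the partial block the first minute is 1800 frames and each further minute 1798, so 1 further minute boundary passed. Total skipped labels = 18 × 60 + 2 × 1 = 1082.
Non-drop label index = 1081342 + 1082 = 1082424; at 30 labels/s that is 10:01:20:24, i.e. DF 10:01:20;24.

10:01:20;24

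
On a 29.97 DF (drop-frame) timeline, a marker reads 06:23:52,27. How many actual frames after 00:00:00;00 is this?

690297

Complete 10-minute blocks: 38, each 17982 frames → 683316.
Remaining 3 whole minutes in the current block: 1800 + 2 × 1798 = 5396 frames.
Within the current minute: 52 × 30 + 27 − 2 = 1585 (labels ;00/;01 skipped at this minute). Total = 683316 + 5396 + 1585 = 690297.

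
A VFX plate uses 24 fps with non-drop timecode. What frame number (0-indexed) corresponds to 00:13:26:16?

Total seconds to the label: (0 × 3600 + 13 × 60 + 26) = 806.
Frame index = 806 × 24 + 16 = 19360.

19360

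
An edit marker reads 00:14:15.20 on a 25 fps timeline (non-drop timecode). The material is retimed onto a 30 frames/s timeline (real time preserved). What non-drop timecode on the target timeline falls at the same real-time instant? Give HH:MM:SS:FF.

00:14:15:24

Source frame index: (0×3600 + 14×60 + 15) × 25 + 20 = 21395.
Real time: 21395 / (25) = 4279/5 s.
Target frame: (4279/5) × (30) = 25674.
At 30 labels/s: frame 25674 → 00:14:15:24.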